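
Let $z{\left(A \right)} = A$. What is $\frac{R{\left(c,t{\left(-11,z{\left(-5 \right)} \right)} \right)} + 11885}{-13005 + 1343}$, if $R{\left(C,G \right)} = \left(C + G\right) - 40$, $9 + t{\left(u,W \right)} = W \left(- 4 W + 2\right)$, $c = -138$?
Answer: $- \frac{5794}{5831} \approx -0.99365$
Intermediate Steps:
$t{\left(u,W \right)} = -9 + W \left(2 - 4 W\right)$ ($t{\left(u,W \right)} = -9 + W \left(- 4 W + 2\right) = -9 + W \left(2 - 4 W\right)$)
$R{\left(C,G \right)} = -40 + C + G$
$\frac{R{\left(c,t{\left(-11,z{\left(-5 \right)} \right)} \right)} + 11885}{-13005 + 1343} = \frac{\left(-40 - 138 - \left(19 + 100\right)\right) + 11885}{-13005 + 1343} = \frac{\left(-40 - 138 - 119\right) + 11885}{-11662} = \left(\left(-40 - 138 - 119\right) + 11885\right) \left(- \frac{1}{11662}\right) = \left(-297 + 11885\right) \left(- \frac{1}{11662}\right) = 11588 \left(- \frac{1}{11662}\right) = - \frac{5794}{5831}$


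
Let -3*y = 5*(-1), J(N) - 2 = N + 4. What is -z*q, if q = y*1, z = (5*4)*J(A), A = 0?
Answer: -200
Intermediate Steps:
J(N) = 6 + N (J(N) = 2 + (N + 4) = 2 + (4 + N) = 6 + N)
y = 5/3 (y = -5*(-1)/3 = -⅓*(-5) = 5/3 ≈ 1.6667)
z = 120 (z = (5*4)*(6 + 0) = 20*6 = 120)
q = 5/3 (q = (5/3)*1 = 5/3 ≈ 1.6667)
-z*q = -120*5/3 = -1*200 = -200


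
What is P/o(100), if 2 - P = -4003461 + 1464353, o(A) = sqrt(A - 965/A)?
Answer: 5078220*sqrt(9035)/1807 ≈ 2.6713e+5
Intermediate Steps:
P = 2539110 (P = 2 - (-4003461 + 1464353) = 2 - 1*(-2539108) = 2 + 2539108 = 2539110)
P/o(100) = 2539110/(sqrt(100 - 965/100)) = 2539110/(sqrt(100 - 965*1/100)) = 2539110/(sqrt(100 - 193/20)) = 2539110/(sqrt(1807/20)) = 2539110/((sqrt(9035)/10)) = 2539110*(2*sqrt(9035)/1807) = 5078220*sqrt(9035)/1807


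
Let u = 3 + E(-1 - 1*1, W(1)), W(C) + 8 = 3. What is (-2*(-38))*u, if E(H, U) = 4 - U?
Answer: 912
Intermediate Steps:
W(C) = -5 (W(C) = -8 + 3 = -5)
u = 12 (u = 3 + (4 - 1*(-5)) = 3 + (4 + 5) = 3 + 9 = 12)
(-2*(-38))*u = -2*(-38)*12 = 76*12 = 912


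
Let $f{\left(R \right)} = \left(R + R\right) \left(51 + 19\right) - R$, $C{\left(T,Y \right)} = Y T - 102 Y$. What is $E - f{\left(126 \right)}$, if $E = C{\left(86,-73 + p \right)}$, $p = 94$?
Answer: $-17850$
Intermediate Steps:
$C{\left(T,Y \right)} = - 102 Y + T Y$ ($C{\left(T,Y \right)} = T Y - 102 Y = - 102 Y + T Y$)
$f{\left(R \right)} = 139 R$ ($f{\left(R \right)} = 2 R 70 - R = 140 R - R = 139 R$)
$E = -336$ ($E = \left(-73 + 94\right) \left(-102 + 86\right) = 21 \left(-16\right) = -336$)
$E - f{\left(126 \right)} = -336 - 139 \cdot 126 = -336 - 17514 = -17850$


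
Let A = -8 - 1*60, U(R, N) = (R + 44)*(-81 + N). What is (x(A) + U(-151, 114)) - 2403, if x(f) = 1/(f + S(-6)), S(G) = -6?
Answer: -439117/74 ≈ -5934.0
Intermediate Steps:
U(R, N) = (-81 + N)*(44 + R) (U(R, N) = (44 + R)*(-81 + N) = (-81 + N)*(44 + R))
A = -68 (A = -8 - 60 = -68)
x(f) = 1/(-6 + f) (x(f) = 1/(f - 6) = 1/(-6 + f))
(x(A) + U(-151, 114)) - 2403 = (1/(-6 - 68) + (-3564 - 81*(-151) + 44*114 + 114*(-151))) - 2403 = (1/(-74) + (-3564 + 12231 + 5016 - 17214)) - 2403 = (-1/74 - 3531) - 2403 = -261295/74 - 2403 = -439117/74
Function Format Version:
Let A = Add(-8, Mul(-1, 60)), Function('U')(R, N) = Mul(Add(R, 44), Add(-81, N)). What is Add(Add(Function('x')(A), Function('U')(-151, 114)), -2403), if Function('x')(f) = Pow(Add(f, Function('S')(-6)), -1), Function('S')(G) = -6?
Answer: Rational(-439117, 74) ≈ -5934.0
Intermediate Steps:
Function('U')(R, N) = Mul(Add(-81, N), Add(44, R)) (Function('U')(R, N) = Mul(Add(44, R), Add(-81, N)) = Mul(Add(-81, N), Add(44, R)))
A = -68 (A = Add(-8, -60) = -68)
Function('x')(f) = Pow(Add(-6, f), -1) (Function('x')(f) = Pow(Add(f, -6), -1) = Pow(Add(-6, f), -1))
Add(Add(Function('x')(A), Function('U')(-151, 114)), -2403) = Add(Add(Pow(Add(-6, -68), -1), Add(-3564, Mul(-81, -151), Mul(44, 114), Mul(114, -151))), -2403) = Add(Add(Pow(-74, -1), Add(-3564, 12231, 5016, -17214)), -2403) = Add(Add(Rational(-1, 74), -3531), -2403) = Add(Rational(-261295, 74), -2403) = Rational(-439117, 74)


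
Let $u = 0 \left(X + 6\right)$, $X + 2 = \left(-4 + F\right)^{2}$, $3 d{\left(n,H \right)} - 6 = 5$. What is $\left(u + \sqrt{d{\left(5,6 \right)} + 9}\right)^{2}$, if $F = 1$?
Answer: $\frac{38}{3} \approx 12.667$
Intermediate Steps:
$d{\left(n,H \right)} = \frac{11}{3}$ ($d{\left(n,H \right)} = 2 + \frac{1}{3} \cdot 5 = 2 + \frac{5}{3} = \frac{11}{3}$)
$X = 7$ ($X = -2 + \left(-4 + 1\right)^{2} = -2 + \left(-3\right)^{2} = -2 + 9 = 7$)
$u = 0$ ($u = 0 \left(7 + 6\right) = 0 \cdot 13 = 0$)
$\left(u + \sqrt{d{\left(5,6 \right)} + 9}\right)^{2} = \left(0 + \sqrt{\frac{11}{3} + 9}\right)^{2} = \left(0 + \sqrt{\frac{38}{3}}\right)^{2} = \left(0 + \frac{\sqrt{114}}{3}\right)^{2} = \left(\frac{\sqrt{114}}{3}\right)^{2} = \frac{38}{3}$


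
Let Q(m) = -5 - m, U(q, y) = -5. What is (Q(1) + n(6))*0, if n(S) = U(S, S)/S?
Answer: 0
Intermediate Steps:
n(S) = -5/S
(Q(1) + n(6))*0 = ((-5 - 1*1) - 5/6)*0 = ((-5 - 1) - 5*⅙)*0 = (-6 - ⅚)*0 = -41/6*0 = 0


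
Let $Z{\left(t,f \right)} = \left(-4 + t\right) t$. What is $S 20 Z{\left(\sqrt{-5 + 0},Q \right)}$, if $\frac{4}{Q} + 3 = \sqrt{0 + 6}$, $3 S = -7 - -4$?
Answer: $100 + 80 i \sqrt{5} \approx 100.0 + 178.89 i$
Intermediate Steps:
$S = -1$ ($S = \frac{-7 - -4}{3} = \frac{-7 + 4}{3} = \frac{1}{3} \left(-3\right) = -1$)
$Q = \frac{4}{-3 + \sqrt{6}}$ ($Q = \frac{4}{-3 + \sqrt{0 + 6}} = \frac{4}{-3 + \sqrt{6}} \approx -7.266$)
$Z{\left(t,f \right)} = t \left(-4 + t\right)$
$S 20 Z{\left(\sqrt{-5 + 0},Q \right)} = \left(-1\right) 20 \sqrt{-5 + 0} \left(-4 + \sqrt{-5 + 0}\right) = - 20 \sqrt{-5} \left(-4 + \sqrt{-5}\right) = - 20 i \sqrt{5} \left(-4 + i \sqrt{5}\right)$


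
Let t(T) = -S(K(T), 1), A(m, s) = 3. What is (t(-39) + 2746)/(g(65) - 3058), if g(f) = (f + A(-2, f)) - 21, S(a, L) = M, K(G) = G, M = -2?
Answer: -2748/3011 ≈ -0.91265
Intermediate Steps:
S(a, L) = -2
g(f) = -18 + f (g(f) = (f + 3) - 21 = (3 + f) - 21 = -18 + f)
t(T) = 2 (t(T) = -1*(-2) = 2)
(t(-39) + 2746)/(g(65) - 3058) = (2 + 2746)/((-18 + 65) - 3058) = 2748/(47 - 3058) = 2748/(-3011) = 2748*(-1/3011) = -2748/3011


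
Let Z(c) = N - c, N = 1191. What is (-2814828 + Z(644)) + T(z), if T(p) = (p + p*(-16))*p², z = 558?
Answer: -2608930961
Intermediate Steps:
T(p) = -15*p³ (T(p) = (p - 16*p)*p² = (-15*p)*p² = -15*p³)
Z(c) = 1191 - c
(-2814828 + Z(644)) + T(z) = (-2814828 + (1191 - 1*644)) - 15*558³ = (-2814828 + (1191 - 644)) - 15*173741112 = (-2814828 + 547) - 2606116680 = -2814281 - 2606116680 = -2608930961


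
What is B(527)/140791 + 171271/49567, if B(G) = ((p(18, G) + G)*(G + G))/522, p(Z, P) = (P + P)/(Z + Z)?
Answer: 2317273123255/669089878794 ≈ 3.4633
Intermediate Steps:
p(Z, P) = P/Z (p(Z, P) = (2*P)/((2*Z)) = (2*P)*(1/(2*Z)) = P/Z)
B(G) = 19*G²/4698 (B(G) = ((G/18 + G)*(G + G))/522 = ((G*(1/18) + G)*(2*G))*(1/522) = ((G/18 + G)*(2*G))*(1/522) = ((19*G/18)*(2*G))*(1/522) = (19*G²/9)*(1/522) = 19*G²/4698)
B(527)/140791 + 171271/49567 = ((19/4698)*527²)/140791 + 171271/49567 = ((19/4698)*277729)*(1/140791) + 171271*(1/49567) = (5276851/4698)*(1/140791) + 171271/49567 = 5276851/661436118 + 171271/49567 = 2317273123255/669089878794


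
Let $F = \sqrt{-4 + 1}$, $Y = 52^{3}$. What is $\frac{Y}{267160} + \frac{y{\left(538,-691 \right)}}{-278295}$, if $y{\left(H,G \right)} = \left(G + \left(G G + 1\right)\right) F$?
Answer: $\frac{17576}{33395} - \frac{476791 i \sqrt{3}}{278295} \approx 0.52631 - 2.9674 i$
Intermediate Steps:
$Y = 140608$
$F = i \sqrt{3}$ ($F = \sqrt{-3} = i \sqrt{3} \approx 1.732 i$)
$y{\left(H,G \right)} = i \sqrt{3} \left(1 + G + G^{2}\right)$ ($y{\left(H,G \right)} = \left(G + \left(G G + 1\right)\right) i \sqrt{3} = \left(G + \left(G^{2} + 1\right)\right) i \sqrt{3} = \left(G + \left(1 + G^{2}\right)\right) i \sqrt{3} = \left(1 + G + G^{2}\right) i \sqrt{3} = i \sqrt{3} \left(1 + G + G^{2}\right)$)
$\frac{Y}{267160} + \frac{y{\left(538,-691 \right)}}{-278295} = \frac{140608}{267160} + \frac{i \sqrt{3} \left(1 - 691 + \left(-691\right)^{2}\right)}{-278295} = 140608 \cdot \frac{1}{267160} + i \sqrt{3} \left(1 - 691 + 477481\right) \left(- \frac{1}{278295}\right) = \frac{17576}{33395} + i \sqrt{3} \cdot 476791 \left(- \frac{1}{278295}\right) = \frac{17576}{33395} + 476791 i \sqrt{3} \left(- \frac{1}{278295}\right) = \frac{17576}{33395} - \frac{476791 i \sqrt{3}}{278295}$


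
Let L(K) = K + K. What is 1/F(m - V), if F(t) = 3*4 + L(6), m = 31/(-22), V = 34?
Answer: 1/24 ≈ 0.041667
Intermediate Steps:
L(K) = 2*K
m = -31/22 (m = 31*(-1/22) = -31/22 ≈ -1.4091)
F(t) = 24 (F(t) = 3*4 + 2*6 = 12 + 12 = 24)
1/F(m - V) = 1/24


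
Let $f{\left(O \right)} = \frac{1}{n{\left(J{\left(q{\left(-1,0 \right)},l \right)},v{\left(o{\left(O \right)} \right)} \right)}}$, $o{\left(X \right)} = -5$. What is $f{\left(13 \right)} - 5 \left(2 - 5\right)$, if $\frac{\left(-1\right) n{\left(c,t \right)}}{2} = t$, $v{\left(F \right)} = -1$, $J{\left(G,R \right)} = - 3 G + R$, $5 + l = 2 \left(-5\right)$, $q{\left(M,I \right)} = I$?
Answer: $\frac{31}{2} \approx 15.5$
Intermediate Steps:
$l = -15$ ($l = -5 + 2 \left(-5\right) = -5 - 10 = -15$)
$J{\left(G,R \right)} = R - 3 G$
$n{\left(c,t \right)} = - 2 t$
$f{\left(O \right)} = \frac{1}{2}$ ($f{\left(O \right)} = \frac{1}{\left(-2\right) \left(-1\right)} = \frac{1}{2}$)
$f{\left(13 \right)} - 5 \left(2 - 5\right) = \frac{1}{2} - 5 \left(2 - 5\right) = \frac{1}{2} - -15 = \frac{1}{2} + 15 = \frac{31}{2}$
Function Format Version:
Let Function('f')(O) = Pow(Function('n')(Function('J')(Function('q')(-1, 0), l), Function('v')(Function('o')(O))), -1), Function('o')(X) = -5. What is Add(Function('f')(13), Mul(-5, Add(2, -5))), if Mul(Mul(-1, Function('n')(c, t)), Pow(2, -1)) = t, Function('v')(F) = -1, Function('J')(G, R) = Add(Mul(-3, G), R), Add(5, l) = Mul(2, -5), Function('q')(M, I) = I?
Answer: Rational(31, 2) ≈ 15.500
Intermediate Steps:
l = -15 (l = Add(-5, Mul(2, -5)) = Add(-5, -10) = -15)
Function('J')(G, R) = Add(R, Mul(-3, G))
Function('n')(c, t) = Mul(-2, t)
Function('f')(O) = Rational(1, 2) (Function('f')(O) = Pow(Mul(-2, -1), -1) = Pow(2, -1) = Rational(1, 2))
Add(Function('f')(13), Mul(-5, Add(2, -5))) = Add(Rational(1, 2), Mul(-5, Add(2, -5))) = Add(Rational(1, 2), Mul(-5, -3)) = Add(Rational(1, 2), 15) = Rational(31, 2)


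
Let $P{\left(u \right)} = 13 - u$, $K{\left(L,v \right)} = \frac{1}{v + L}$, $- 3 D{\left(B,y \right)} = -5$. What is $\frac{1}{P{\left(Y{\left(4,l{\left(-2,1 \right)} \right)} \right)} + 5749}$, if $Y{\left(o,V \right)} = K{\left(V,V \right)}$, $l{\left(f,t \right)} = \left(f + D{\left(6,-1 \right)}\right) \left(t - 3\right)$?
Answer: $\frac{4}{23045} \approx 0.00017357$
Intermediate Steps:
$D{\left(B,y \right)} = \frac{5}{3}$ ($D{\left(B,y \right)} = \left(- \frac{1}{3}\right) \left(-5\right) = \frac{5}{3}$)
$K{\left(L,v \right)} = \frac{1}{L + v}$
$l{\left(f,t \right)} = \left(-3 + t\right) \left(\frac{5}{3} + f\right)$ ($l{\left(f,t \right)} = \left(f + \frac{5}{3}\right) \left(t - 3\right) = \left(\frac{5}{3} + f\right) \left(-3 + t\right) = \left(-3 + t\right) \left(\frac{5}{3} + f\right)$)
$Y{\left(o,V \right)} = \frac{1}{2 V}$ ($Y{\left(o,V \right)} = \frac{1}{V + V} = \frac{1}{2 V}$)
$\frac{1}{P{\left(Y{\left(4,l{\left(-2,1 \right)} \right)} \right)} + 5749} = \frac{1}{\left(13 - \frac{1}{2 \left(-5 - -6 + \frac{5}{3} \cdot 1 - 2\right)}\right) + 5749} = \frac{1}{\left(13 - \frac{1}{2 \left(-5 + 6 + \frac{5}{3} - 2\right)}\right) + 5749} = \frac{1}{\left(13 - \frac{1}{2 \cdot \frac{2}{3}}\right) + 5749} = \frac{1}{\left(13 - \frac{1}{2} \cdot \frac{3}{2}\right) + 5749} = \frac{1}{\left(13 - \frac{3}{4}\right) + 5749} = \frac{1}{\frac{49}{4} + 5749} = \frac{1}{\frac{23045}{4}} = \frac{4}{23045}$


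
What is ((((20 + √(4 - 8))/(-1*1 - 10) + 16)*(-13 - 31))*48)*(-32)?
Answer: 958464 - 12288*I ≈ 9.5846e+5 - 12288.0*I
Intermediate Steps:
((((20 + √(4 - 8))/(-1*1 - 10) + 16)*(-13 - 31))*48)*(-32) = ((((20 + √(-4))/(-1 - 10) + 16)*(-44))*48)*(-32) = ((((20 + 2*I)/(-11) + 16)*(-44))*48)*(-32) = ((((20 + 2*I)*(-1/11) + 16)*(-44))*48)*(-32) = ((((-20/11 - 2*I/11) + 16)*(-44))*48)*(-32) = (((156/11 - 2*I/11)*(-44))*48)*(-32) = ((-624 + 8*I)*48)*(-32) = (-29952 + 384*I)*(-32) = 958464 - 12288*I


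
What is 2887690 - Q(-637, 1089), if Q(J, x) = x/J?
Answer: 1839459619/637 ≈ 2.8877e+6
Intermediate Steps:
2887690 - Q(-637, 1089) = 2887690 - 1089/(-637) = 2887690 - 1089*(-1)/637 = 2887690 - 1*(-1089/637) = 2887690 + 1089/637 = 1839459619/637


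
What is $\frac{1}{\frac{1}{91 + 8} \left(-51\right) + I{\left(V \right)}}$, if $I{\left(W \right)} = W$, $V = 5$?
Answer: $\frac{33}{148} \approx 0.22297$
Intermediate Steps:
$\frac{1}{\frac{1}{91 + 8} \left(-51\right) + I{\left(V \right)}} = \frac{1}{\frac{1}{91 + 8} \left(-51\right) + 5} = \frac{1}{\frac{1}{99} \left(-51\right) + 5} = \frac{1}{- \frac{17}{33} + 5} = \frac{1}{\frac{148}{33}} = \frac{33}{148}$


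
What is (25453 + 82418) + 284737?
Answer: 392608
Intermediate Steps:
(25453 + 82418) + 284737 = 107871 + 284737 = 392608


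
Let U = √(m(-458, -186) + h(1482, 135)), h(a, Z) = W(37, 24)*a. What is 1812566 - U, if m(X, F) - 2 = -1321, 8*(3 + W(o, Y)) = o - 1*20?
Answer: 1812566 - I*√10463/2 ≈ 1.8126e+6 - 51.144*I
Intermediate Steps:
W(o, Y) = -11/2 + o/8 (W(o, Y) = -3 + (o - 1*20)/8 = -3 + (o - 20)/8 = -3 + (-20 + o)/8 = -3 + (-5/2 + o/8) = -11/2 + o/8)
m(X, F) = -1319 (m(X, F) = 2 - 1321 = -1319)
h(a, Z) = -7*a/8 (h(a, Z) = (-11/2 + (⅛)*37)*a = (-11/2 + 37/8)*a = -7*a/8)
U = I*√10463/2 (U = √(-1319 - 7/8*1482) = √(-1319 - 5187/4) = √(-10463/4) = I*√10463/2 ≈ 51.144*I)
1812566 - U = 1812566 - I*√10463/2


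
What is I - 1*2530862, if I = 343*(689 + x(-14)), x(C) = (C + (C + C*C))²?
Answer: 7386297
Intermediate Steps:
x(C) = (C² + 2*C)² (x(C) = (C + (C + C²))² = (C² + 2*C)²)
I = 9917159 (I = 343*(689 + (-14)²*(2 - 14)²) = 343*(689 + 196*(-12)²) = 343*(689 + 196*144) = 343*(689 + 28224) = 343*28913 = 9917159)
I - 1*2530862 = 9917159 - 1*2530862 = 9917159 - 2530862 = 7386297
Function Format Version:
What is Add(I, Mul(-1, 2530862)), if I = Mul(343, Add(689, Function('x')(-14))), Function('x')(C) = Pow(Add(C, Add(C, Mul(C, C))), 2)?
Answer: 7386297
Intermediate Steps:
Function('x')(C) = Pow(Add(Pow(C, 2), Mul(2, C)), 2) (Function('x')(C) = Pow(Add(C, Add(C, Pow(C, 2))), 2) = Pow(Add(Pow(C, 2), Mul(2, C)), 2))
I = 9917159 (I = Mul(343, Add(689, Mul(Pow(-14, 2), Pow(Add(2, -14), 2)))) = Mul(343, Add(689, Mul(196, Pow(-12, 2)))) = Mul(343, Add(689, Mul(196, 144))) = Mul(343, Add(689, 28224)) = Mul(343, 28913) = 9917159)
Add(I, Mul(-1, 2530862)) = Add(9917159, Mul(-1, 2530862)) = Add(9917159, -2530862) = 7386297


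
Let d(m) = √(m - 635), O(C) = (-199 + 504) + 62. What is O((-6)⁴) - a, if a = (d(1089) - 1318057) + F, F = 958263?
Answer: 360161 - √454 ≈ 3.6014e+5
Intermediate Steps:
O(C) = 367 (O(C) = 305 + 62 = 367)
d(m) = √(-635 + m)
a = -359794 + √454 (a = (√(-635 + 1089) - 1318057) + 958263 = (√454 - 1318057) + 958263 = (-1318057 + √454) + 958263 = -359794 + √454 ≈ -3.5977e+5)
O((-6)⁴) - a = 367 - (-359794 + √454) = 367 + (359794 - √454) = 360161 - √454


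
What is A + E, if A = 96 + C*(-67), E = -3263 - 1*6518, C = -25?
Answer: -8010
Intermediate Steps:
E = -9781 (E = -3263 - 6518 = -9781)
A = 1771 (A = 96 - 25*(-67) = 96 + 1675 = 1771)
A + E = 1771 - 9781 = -8010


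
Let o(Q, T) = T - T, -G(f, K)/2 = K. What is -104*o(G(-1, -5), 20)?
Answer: 0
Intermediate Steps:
G(f, K) = -2*K
o(Q, T) = 0
-104*o(G(-1, -5), 20) = -104*0 = 0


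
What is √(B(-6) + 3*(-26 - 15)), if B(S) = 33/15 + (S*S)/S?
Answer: I*√3170/5 ≈ 11.261*I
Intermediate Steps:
B(S) = 11/5 + S (B(S) = 33*(1/15) + S²/S = 11/5 + S)
√(B(-6) + 3*(-26 - 15)) = √((11/5 - 6) + 3*(-26 - 15)) = √(-19/5 + 3*(-41)) = √(-19/5 - 123) = √(-634/5) = I*√3170/5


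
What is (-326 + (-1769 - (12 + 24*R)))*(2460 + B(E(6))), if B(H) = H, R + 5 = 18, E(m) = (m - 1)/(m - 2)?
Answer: -23815055/4 ≈ -5.9538e+6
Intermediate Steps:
E(m) = (-1 + m)/(-2 + m)
R = 13 (R = -5 + 18 = 13)
(-326 + (-1769 - (12 + 24*R)))*(2460 + B(E(6))) = (-326 + (-1769 - (12 + 24*13)))*(2460 + (-1 + 6)/(-2 + 6)) = (-326 + (-1769 - (12 + 312)))*(2460 + 5/4) = (-326 + (-1769 - 1*324))*(2460 + (¼)*5) = (-326 + (-1769 - 324))*(2460 + 5/4) = (-326 - 2093)*(9845/4) = -2419*9845/4 = -23815055/4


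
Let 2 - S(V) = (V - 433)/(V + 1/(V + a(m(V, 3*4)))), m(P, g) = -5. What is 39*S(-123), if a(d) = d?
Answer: -1547442/15745 ≈ -98.281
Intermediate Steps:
S(V) = 2 - (-433 + V)/(V + 1/(-5 + V)) (S(V) = 2 - (V - 433)/(V + 1/(V - 5)) = 2 - (-433 + V)/(V + 1/(-5 + V)))
39*S(-123) = 39*((-2163 + (-123)² + 428*(-123))/(1 + (-123)² - 5*(-123))) = 39*((-2163 + 15129 - 52644)/(1 + 15129 + 615)) = 39*(-39678/15745) = -1547442/15745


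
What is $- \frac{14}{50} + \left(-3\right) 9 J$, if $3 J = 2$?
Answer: $- \frac{457}{25} \approx -18.28$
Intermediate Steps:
$J = \frac{2}{3}$ ($J = \frac{1}{3} \cdot 2 = \frac{2}{3} \approx 0.66667$)
$- \frac{14}{50} + \left(-3\right) 9 J = - \frac{14}{50} + \left(-3\right) 9 \cdot \frac{2}{3} = \left(-14\right) \frac{1}{50} - 18 = - \frac{7}{25} - 18 = - \frac{457}{25}$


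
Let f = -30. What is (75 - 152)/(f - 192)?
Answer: 77/222 ≈ 0.34685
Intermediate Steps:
(75 - 152)/(f - 192) = (75 - 152)/(-30 - 192) = -77/(-222) = -77*(-1/222) = 77/222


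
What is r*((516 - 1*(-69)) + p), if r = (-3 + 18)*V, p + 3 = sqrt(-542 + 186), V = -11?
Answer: -96030 - 330*I*sqrt(89) ≈ -96030.0 - 3113.2*I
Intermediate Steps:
p = -3 + 2*I*sqrt(89) (p = -3 + sqrt(-542 + 186) = -3 + sqrt(-356) = -3 + 2*I*sqrt(89) ≈ -3.0 + 18.868*I)
r = -165 (r = (-3 + 18)*(-11) = 15*(-11) = -165)
r*((516 - 1*(-69)) + p) = -165*((516 - 1*(-69)) + (-3 + 2*I*sqrt(89))) = -165*((516 + 69) + (-3 + 2*I*sqrt(89))) = -165*(585 + (-3 + 2*I*sqrt(89))) = -165*(582 + 2*I*sqrt(89)) = -96030 - 330*I*sqrt(89)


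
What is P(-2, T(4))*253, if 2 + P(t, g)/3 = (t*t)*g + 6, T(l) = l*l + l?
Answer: 63756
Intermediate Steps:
T(l) = l + l² (T(l) = l² + l = l + l²)
P(t, g) = 12 + 3*g*t² (P(t, g) = -6 + 3*((t*t)*g + 6) = -6 + 3*(t²*g + 6) = -6 + 3*(g*t² + 6) = -6 + 3*(6 + g*t²) = -6 + (18 + 3*g*t²) = 12 + 3*g*t²)
P(-2, T(4))*253 = (12 + 3*(4*(1 + 4))*(-2)²)*253 = (12 + 3*(4*5)*4)*253 = (12 + 3*20*4)*253 = (12 + 240)*253 = 252*253 = 63756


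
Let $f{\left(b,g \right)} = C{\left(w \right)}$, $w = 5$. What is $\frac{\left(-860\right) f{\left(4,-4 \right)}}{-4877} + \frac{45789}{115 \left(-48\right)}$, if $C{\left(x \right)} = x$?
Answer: $- \frac{66525651}{8973680} \approx -7.4134$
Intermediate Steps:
$f{\left(b,g \right)} = 5$
$\frac{\left(-860\right) f{\left(4,-4 \right)}}{-4877} + \frac{45789}{115 \left(-48\right)} = \frac{\left(-860\right) 5}{-4877} + \frac{45789}{115 \left(-48\right)} = \left(-4300\right) \left(- \frac{1}{4877}\right) + \frac{45789}{-5520} = \frac{4300}{4877} + 45789 \left(- \frac{1}{5520}\right) = \frac{4300}{4877} - \frac{15263}{1840} = - \frac{66525651}{8973680}$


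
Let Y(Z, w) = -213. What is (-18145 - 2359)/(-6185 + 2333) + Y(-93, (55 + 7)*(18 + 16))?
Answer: -199993/963 ≈ -207.68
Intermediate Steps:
(-18145 - 2359)/(-6185 + 2333) + Y(-93, (55 + 7)*(18 + 16)) = (-18145 - 2359)/(-6185 + 2333) - 213 = -20504/(-3852) - 213 = -20504*(-1/3852) - 213 = 5126/963 - 213 = -199993/963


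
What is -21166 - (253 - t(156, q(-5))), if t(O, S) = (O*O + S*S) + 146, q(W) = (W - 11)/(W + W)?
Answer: 76639/25 ≈ 3065.6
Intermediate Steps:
q(W) = (-11 + W)/(2*W) (q(W) = (-11 + W)/((2*W)) = (-11 + W)*(1/(2*W)) = (-11 + W)/(2*W))
t(O, S) = 146 + O² + S² (t(O, S) = (O² + S²) + 146 = 146 + O² + S²)
-21166 - (253 - t(156, q(-5))) = -21166 - (253 - (146 + 156² + ((½)*(-11 - 5)/(-5))²)) = -21166 - (253 - (146 + 24336 + ((½)*(-⅕)*(-16))²)) = -21166 - (253 - (146 + 24336 + (8/5)²)) = -21166 - (253 - (146 + 24336 + 64/25)) = -21166 - (253 - 1*612114/25) = -21166 - (253 - 612114/25) = -21166 - 1*(-605789/25) = -21166 + 605789/25 = 76639/25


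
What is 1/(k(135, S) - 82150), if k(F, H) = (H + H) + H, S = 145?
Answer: -1/81715 ≈ -1.2238e-5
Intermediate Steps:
k(F, H) = 3*H (k(F, H) = 2*H + H = 3*H)
1/(k(135, S) - 82150) = 1/(3*145 - 82150) = 1/(435 - 82150) = 1/(-81715) = -1/81715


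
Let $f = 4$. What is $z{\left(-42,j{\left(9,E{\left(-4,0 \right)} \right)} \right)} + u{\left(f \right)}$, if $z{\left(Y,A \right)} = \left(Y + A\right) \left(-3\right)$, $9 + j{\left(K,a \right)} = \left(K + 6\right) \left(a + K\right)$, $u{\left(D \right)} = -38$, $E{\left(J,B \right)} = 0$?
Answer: $-290$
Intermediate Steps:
$j{\left(K,a \right)} = -9 + \left(6 + K\right) \left(K + a\right)$ ($j{\left(K,a \right)} = -9 + \left(K + 6\right) \left(a + K\right) = -9 + \left(6 + K\right) \left(K + a\right)$)
$z{\left(Y,A \right)} = - 3 A - 3 Y$ ($z{\left(Y,A \right)} = \left(A + Y\right) \left(-3\right) = - 3 A - 3 Y$)
$z{\left(-42,j{\left(9,E{\left(-4,0 \right)} \right)} \right)} + u{\left(f \right)} = \left(- 3 \left(-9 + 9^{2} + 6 \cdot 9 + 6 \cdot 0 + 9 \cdot 0\right) - -126\right) - 38 = \left(- 3 \left(-9 + 81 + 54 + 0 + 0\right) + 126\right) - 38 = \left(\left(-3\right) 126 + 126\right) - 38 = \left(-378 + 126\right) - 38 = -252 - 38 = -290$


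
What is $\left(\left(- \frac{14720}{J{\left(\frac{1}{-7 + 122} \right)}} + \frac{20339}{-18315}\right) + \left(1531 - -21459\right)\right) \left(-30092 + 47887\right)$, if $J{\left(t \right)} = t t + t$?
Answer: $- \frac{284443115035289}{9657} \approx -2.9455 \cdot 10^{10}$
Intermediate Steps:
$J{\left(t \right)} = t + t^{2}$ ($J{\left(t \right)} = t^{2} + t = t + t^{2}$)
$\left(\left(- \frac{14720}{J{\left(\frac{1}{-7 + 122} \right)}} + \frac{20339}{-18315}\right) + \left(1531 - -21459\right)\right) \left(-30092 + 47887\right) = \left(\left(- \frac{14720}{\frac{1}{-7 + 122} \left(1 + \frac{1}{-7 + 122}\right)} + \frac{20339}{-18315}\right) + \left(1531 - -21459\right)\right) \left(-30092 + 47887\right) = \left(\left(- \frac{14720}{\frac{1}{115} \left(1 + \frac{1}{115}\right)} + 20339 \left(- \frac{1}{18315}\right)\right) + \left(1531 + 21459\right)\right) 17795 = \left(\left(- \frac{14720}{\frac{1}{115} \left(1 + \frac{1}{115}\right)} - \frac{1849}{1665}\right) + 22990\right) 17795 = \left(\left(- \frac{14720}{\frac{1}{115} \cdot \frac{116}{115}} - \frac{1849}{1665}\right) + 22990\right) 17795 = \left(\left(- \frac{14720}{\frac{116}{13225}} - \frac{1849}{1665}\right) + 22990\right) 17795 = \left(\left(\left(-14720\right) \frac{13225}{116} - \frac{1849}{1665}\right) + 22990\right) 17795 = \left(\left(- \frac{48668000}{29} - \frac{1849}{1665}\right) + 22990\right) 17795 = \left(- \frac{81032273621}{48285} + 22990\right) 17795 = \left(- \frac{79922201471}{48285}\right) 17795 = - \frac{284443115035289}{9657}$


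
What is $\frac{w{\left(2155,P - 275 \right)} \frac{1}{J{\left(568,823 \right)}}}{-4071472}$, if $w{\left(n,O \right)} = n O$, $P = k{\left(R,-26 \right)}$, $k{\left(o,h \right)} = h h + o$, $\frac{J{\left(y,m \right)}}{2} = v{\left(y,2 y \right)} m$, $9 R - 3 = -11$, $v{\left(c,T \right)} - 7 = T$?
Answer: $- \frac{7760155}{68939800635744} \approx -1.1256 \cdot 10^{-7}$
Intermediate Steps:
$v{\left(c,T \right)} = 7 + T$
$R = - \frac{8}{9}$ ($R = \frac{1}{3} + \frac{1}{9} \left(-11\right) = \frac{1}{3} - \frac{11}{9} = - \frac{8}{9} \approx -0.88889$)
$J{\left(y,m \right)} = 2 m \left(7 + 2 y\right)$ ($J{\left(y,m \right)} = 2 \left(7 + 2 y\right) m = 2 m \left(7 + 2 y\right)$)
$k{\left(o,h \right)} = o + h^{2}$ ($k{\left(o,h \right)} = h^{2} + o = o + h^{2}$)
$P = \frac{6076}{9}$ ($P = - \frac{8}{9} + \left(-26\right)^{2} = - \frac{8}{9} + 676 = \frac{6076}{9} \approx 675.11$)
$w{\left(n,O \right)} = O n$
$\frac{w{\left(2155,P - 275 \right)} \frac{1}{J{\left(568,823 \right)}}}{-4071472} = \frac{\left(\frac{6076}{9} - 275\right) 2155 \frac{1}{2 \cdot 823 \left(7 + 2 \cdot 568\right)}}{-4071472} = \frac{\left(\frac{6076}{9} - 275\right) 2155}{2 \cdot 823 \left(7 + 1136\right)} \left(- \frac{1}{4071472}\right) = \frac{\frac{3601}{9} \cdot 2155}{2 \cdot 823 \cdot 1143} \left(- \frac{1}{4071472}\right) = \frac{7760155}{9 \cdot 1881378} \left(- \frac{1}{4071472}\right) = \frac{7760155}{9} \cdot \frac{1}{1881378} \left(- \frac{1}{4071472}\right) = \frac{7760155}{16932402} \left(- \frac{1}{4071472}\right) = - \frac{7760155}{68939800635744}$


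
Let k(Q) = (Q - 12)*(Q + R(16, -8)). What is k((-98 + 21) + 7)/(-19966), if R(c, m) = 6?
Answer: -2624/9983 ≈ -0.26285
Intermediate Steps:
k(Q) = (-12 + Q)*(6 + Q) (k(Q) = (Q - 12)*(Q + 6) = (-12 + Q)*(6 + Q))
k((-98 + 21) + 7)/(-19966) = (-72 + ((-98 + 21) + 7)**2 - 6*((-98 + 21) + 7))/(-19966) = (-72 + (-77 + 7)**2 - 6*(-77 + 7))*(-1/19966) = (-72 + (-70)**2 - 6*(-70))*(-1/19966) = (-72 + 4900 + 420)*(-1/19966) = 5248*(-1/19966) = -2624/9983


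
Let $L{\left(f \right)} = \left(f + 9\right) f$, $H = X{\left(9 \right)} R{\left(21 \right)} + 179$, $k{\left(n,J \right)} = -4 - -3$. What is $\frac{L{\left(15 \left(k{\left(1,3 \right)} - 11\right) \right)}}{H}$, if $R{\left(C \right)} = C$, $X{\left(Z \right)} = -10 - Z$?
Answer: $- \frac{1539}{11} \approx -139.91$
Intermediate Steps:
$k{\left(n,J \right)} = -1$ ($k{\left(n,J \right)} = -4 + 3 = -1$)
$H = -220$ ($H = \left(-10 - 9\right) 21 + 179 = \left(-19\right) 21 + 179 = -399 + 179 = -220$)
$L{\left(f \right)} = f \left(9 + f\right)$ ($L{\left(f \right)} = \left(9 + f\right) f = f \left(9 + f\right)$)
$\frac{L{\left(15 \left(k{\left(1,3 \right)} - 11\right) \right)}}{H} = \frac{15 \left(-1 - 11\right) \left(9 + 15 \left(-1 - 11\right)\right)}{-220} = 15 \left(-12\right) \left(9 + 15 \left(-12\right)\right) \left(- \frac{1}{220}\right) = - 180 \left(9 - 180\right) \left(- \frac{1}{220}\right) = \left(-180\right) \left(-171\right) \left(- \frac{1}{220}\right) = 30780 \left(- \frac{1}{220}\right) = - \frac{1539}{11}$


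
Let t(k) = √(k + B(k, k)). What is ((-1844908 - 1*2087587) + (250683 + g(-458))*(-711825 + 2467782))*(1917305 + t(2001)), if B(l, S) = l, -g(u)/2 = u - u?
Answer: 843968203786733480 + 440184636136*√4002 ≈ 8.4400e+17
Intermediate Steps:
g(u) = 0 (g(u) = -2*(u - u) = -2*0 = 0)
t(k) = √2*√k (t(k) = √(k + k) = √(2*k) = √2*√k)
((-1844908 - 1*2087587) + (250683 + g(-458))*(-711825 + 2467782))*(1917305 + t(2001)) = ((-1844908 - 1*2087587) + (250683 + 0)*(-711825 + 2467782))*(1917305 + √2*√2001) = ((-1844908 - 2087587) + 250683*1755957)*(1917305 + √4002) = (-3932495 + 440188568631)*(1917305 + √4002) = 440184636136*(1917305 + √4002) = 843968203786733480 + 440184636136*√4002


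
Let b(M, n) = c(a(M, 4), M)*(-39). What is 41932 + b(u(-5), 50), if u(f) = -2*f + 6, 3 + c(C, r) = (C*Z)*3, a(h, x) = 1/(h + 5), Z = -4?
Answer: 294499/7 ≈ 42071.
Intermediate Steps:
a(h, x) = 1/(5 + h)
c(C, r) = -3 - 12*C (c(C, r) = -3 + (C*(-4))*3 = -3 - 4*C*3 = -3 - 12*C)
u(f) = 6 - 2*f
b(M, n) = 117 + 468/(5 + M) (b(M, n) = (-3 - 12/(5 + M))*(-39) = 117 + 468/(5 + M))
41932 + b(u(-5), 50) = 41932 + 117*(9 + (6 - 2*(-5)))/(5 + (6 - 2*(-5))) = 41932 + 117*(9 + (6 + 10))/(5 + (6 + 10)) = 41932 + 117*(9 + 16)/(5 + 16) = 41932 + 117*25/21 = 41932 + 117*(1/21)*25 = 41932 + 975/7 = 294499/7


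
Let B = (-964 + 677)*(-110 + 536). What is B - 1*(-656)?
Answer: -121606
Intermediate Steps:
B = -122262 (B = -287*426 = -122262)
B - 1*(-656) = -122262 - 1*(-656) = -122262 + 656 = -121606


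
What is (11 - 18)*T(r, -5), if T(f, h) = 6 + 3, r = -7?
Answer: -63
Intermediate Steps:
T(f, h) = 9
(11 - 18)*T(r, -5) = (11 - 18)*9 = -7*9 = -63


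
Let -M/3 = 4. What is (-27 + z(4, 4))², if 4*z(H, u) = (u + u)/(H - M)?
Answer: 46225/64 ≈ 722.27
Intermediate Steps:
M = -12 (M = -3*4 = -12)
z(H, u) = u/(2*(12 + H)) (z(H, u) = ((u + u)/(H - 1*(-12)))/4 = ((2*u)/(H + 12))/4 = ((2*u)/(12 + H))/4 = (2*u/(12 + H))/4 = u/(2*(12 + H)))
(-27 + z(4, 4))² = (-27 + (½)*4/(12 + 4))² = (-27 + (½)*4/16)² = (-27 + (½)*4*(1/16))² = (-27 + ⅛)² = (-215/8)² = 46225/64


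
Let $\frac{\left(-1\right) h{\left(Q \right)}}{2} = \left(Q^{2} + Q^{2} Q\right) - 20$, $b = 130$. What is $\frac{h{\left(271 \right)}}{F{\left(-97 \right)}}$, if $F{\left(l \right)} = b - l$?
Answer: $- \frac{39951864}{227} \approx -1.76 \cdot 10^{5}$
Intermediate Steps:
$h{\left(Q \right)} = 40 - 2 Q^{2} - 2 Q^{3}$ ($h{\left(Q \right)} = - 2 \left(\left(Q^{2} + Q^{2} Q\right) - 20\right) = - 2 \left(\left(Q^{2} + Q^{3}\right) - 20\right) = - 2 \left(-20 + Q^{2} + Q^{3}\right) = 40 - 2 Q^{2} - 2 Q^{3}$)
$F{\left(l \right)} = 130 - l$
$\frac{h{\left(271 \right)}}{F{\left(-97 \right)}} = \frac{40 - 2 \cdot 271^{2} - 2 \cdot 271^{3}}{130 - -97} = \frac{40 - 146882 - 39805022}{130 + 97} = \frac{40 - 146882 - 39805022}{227} = \left(-39951864\right) \frac{1}{227} = - \frac{39951864}{227}$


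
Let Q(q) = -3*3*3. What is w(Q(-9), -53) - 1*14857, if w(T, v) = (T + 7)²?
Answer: -14457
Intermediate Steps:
Q(q) = -27 (Q(q) = -9*3 = -27)
w(T, v) = (7 + T)²
w(Q(-9), -53) - 1*14857 = (7 - 27)² - 1*14857 = (-20)² - 14857 = 400 - 14857 = -14457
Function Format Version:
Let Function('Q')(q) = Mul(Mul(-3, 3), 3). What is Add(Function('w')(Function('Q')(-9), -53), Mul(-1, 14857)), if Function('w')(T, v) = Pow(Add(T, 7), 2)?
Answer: -14457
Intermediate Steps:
Function('Q')(q) = -27 (Function('Q')(q) = Mul(-9, 3) = -27)
Function('w')(T, v) = Pow(Add(7, T), 2)
Add(Function('w')(Function('Q')(-9), -53), Mul(-1, 14857)) = Add(Pow(Add(7, -27), 2), Mul(-1, 14857)) = Add(Pow(-20, 2), -14857) = Add(400, -14857) = -14457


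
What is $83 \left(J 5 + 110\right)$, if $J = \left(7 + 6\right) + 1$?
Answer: $14940$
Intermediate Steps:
$J = 14$ ($J = 13 + 1 = 14$)
$83 \left(J 5 + 110\right) = 83 \left(14 \cdot 5 + 110\right) = 83 \left(70 + 110\right) = 83 \cdot 180 = 14940$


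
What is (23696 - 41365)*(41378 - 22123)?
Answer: -340216595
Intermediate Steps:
(23696 - 41365)*(41378 - 22123) = -17669*19255 = -340216595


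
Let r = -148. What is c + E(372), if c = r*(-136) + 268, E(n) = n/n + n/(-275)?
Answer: 5608803/275 ≈ 20396.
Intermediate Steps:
E(n) = 1 - n/275 (E(n) = 1 + n*(-1/275) = 1 - n/275)
c = 20396 (c = -148*(-136) + 268 = 20128 + 268 = 20396)
c + E(372) = 20396 + (1 - 1/275*372) = 20396 + (1 - 372/275) = 20396 - 97/275 = 5608803/275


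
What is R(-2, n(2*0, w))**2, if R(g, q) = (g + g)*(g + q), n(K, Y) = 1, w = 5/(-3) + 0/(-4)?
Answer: 16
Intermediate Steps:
w = -5/3 (w = 5*(-1/3) + 0*(-1/4) = -5/3 + 0 = -5/3 ≈ -1.6667)
R(g, q) = 2*g*(g + q) (R(g, q) = (2*g)*(g + q) = 2*g*(g + q))
R(-2, n(2*0, w))**2 = (2*(-2)*(-2 + 1))**2 = (2*(-2)*(-1))**2 = 4**2 = 16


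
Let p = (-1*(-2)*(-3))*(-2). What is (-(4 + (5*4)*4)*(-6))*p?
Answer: 6048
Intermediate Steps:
p = 12 (p = (2*(-3))*(-2) = -6*(-2) = 12)
(-(4 + (5*4)*4)*(-6))*p = (-(4 + (5*4)*4)*(-6))*12 = (-(4 + 20*4)*(-6))*12 = (-(4 + 80)*(-6))*12 = (-1*84*(-6))*12 = -84*(-6)*12 = 504*12 = 6048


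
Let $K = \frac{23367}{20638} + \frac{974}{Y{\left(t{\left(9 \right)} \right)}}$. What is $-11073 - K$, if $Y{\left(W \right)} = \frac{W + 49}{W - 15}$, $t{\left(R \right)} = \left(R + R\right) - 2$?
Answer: $- \frac{14875717577}{1341470} \approx -11089.0$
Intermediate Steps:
$t{\left(R \right)} = -2 + 2 R$ ($t{\left(R \right)} = 2 R - 2 = -2 + 2 R$)
$Y{\left(W \right)} = \frac{49 + W}{-15 + W}$
$K = \frac{21620267}{1341470}$ ($K = \frac{23367}{20638} + \frac{974}{\frac{1}{-15 + \left(-2 + 2 \cdot 9\right)} \left(49 + \left(-2 + 2 \cdot 9\right)\right)} = 23367 \cdot \frac{1}{20638} + \frac{974}{\frac{1}{-15 + \left(-2 + 18\right)} \left(49 + \left(-2 + 18\right)\right)} = \frac{23367}{20638} + \frac{974}{\frac{1}{-15 + 16} \left(49 + 16\right)} = \frac{23367}{20638} + \frac{974}{1^{-1} \cdot 65} = \frac{23367}{20638} + \frac{974}{1 \cdot 65} = \frac{23367}{20638} + \frac{974}{65} = \frac{21620267}{1341470} \approx 16.117$)
$-11073 - K = -11073 - \frac{21620267}{1341470} = - \frac{14875717577}{1341470}$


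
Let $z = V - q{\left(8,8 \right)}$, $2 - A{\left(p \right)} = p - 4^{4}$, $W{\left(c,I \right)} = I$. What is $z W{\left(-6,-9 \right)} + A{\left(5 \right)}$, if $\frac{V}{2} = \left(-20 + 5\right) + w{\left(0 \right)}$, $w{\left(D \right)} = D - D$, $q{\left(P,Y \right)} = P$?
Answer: $595$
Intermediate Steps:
$w{\left(D \right)} = 0$
$V = -30$ ($V = 2 \left(\left(-20 + 5\right) + 0\right) = 2 \left(-15 + 0\right) = 2 \left(-15\right) = -30$)
$A{\left(p \right)} = 258 - p$ ($A{\left(p \right)} = 2 - \left(p - 4^{4}\right) = 2 - \left(p - 256\right) = 2 - \left(-256 + p\right) = 258 - p$)
$z = -38$ ($z = -30 - 8 = -38$)
$z W{\left(-6,-9 \right)} + A{\left(5 \right)} = \left(-38\right) \left(-9\right) + \left(258 - 5\right) = 342 + \left(258 - 5\right) = 342 + 253 = 595$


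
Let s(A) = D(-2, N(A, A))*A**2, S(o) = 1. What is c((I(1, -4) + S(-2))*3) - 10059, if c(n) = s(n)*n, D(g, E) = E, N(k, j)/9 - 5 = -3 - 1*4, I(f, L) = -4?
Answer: 3063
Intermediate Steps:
N(k, j) = -18 (N(k, j) = 45 + 9*(-3 - 1*4) = 45 + 9*(-3 - 4) = 45 + 9*(-7) = 45 - 63 = -18)
s(A) = -18*A**2
c(n) = -18*n**3 (c(n) = (-18*n**2)*n = -18*n**3)
c((I(1, -4) + S(-2))*3) - 10059 = -18*27*(-4 + 1)**3 - 10059 = -18*(-3*3)**3 - 10059 = -18*(-9)**3 - 10059 = -18*(-729) - 10059 = 13122 - 10059 = 3063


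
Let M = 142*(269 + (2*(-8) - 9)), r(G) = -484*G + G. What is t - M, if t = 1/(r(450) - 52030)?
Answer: -9333478241/269380 ≈ -34648.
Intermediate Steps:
r(G) = -483*G
t = -1/269380 (t = 1/(-483*450 - 52030) = 1/(-217350 - 52030) = 1/(-269380) = -1/269380 ≈ -3.7122e-6)
M = 34648 (M = 142*(269 + (-16 - 9)) = 142*(269 - 25) = 142*244 = 34648)
t - M = -1/269380 - 1*34648 = -1/269380 - 34648 = -9333478241/269380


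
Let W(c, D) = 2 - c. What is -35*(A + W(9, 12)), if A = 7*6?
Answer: -1225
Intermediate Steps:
A = 42
-35*(A + W(9, 12)) = -35*(42 + (2 - 1*9)) = -35*(42 + (2 - 9)) = -35*(42 - 7) = -35*35 = -1225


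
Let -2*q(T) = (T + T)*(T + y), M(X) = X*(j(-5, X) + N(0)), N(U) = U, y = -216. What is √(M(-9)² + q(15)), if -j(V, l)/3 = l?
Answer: 12*√431 ≈ 249.13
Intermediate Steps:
j(V, l) = -3*l
M(X) = -3*X² (M(X) = X*(-3*X + 0) = X*(-3*X) = -3*X²)
q(T) = -T*(-216 + T) (q(T) = -(T + T)*(T - 216)/2 = -2*T*(-216 + T)/2 = -T*(-216 + T))
√(M(-9)² + q(15)) = √((-3*(-9)²)² + 15*(216 - 1*15)) = √((-3*81)² + 15*(216 - 15)) = √((-243)² + 15*201) = √(59049 + 3015) = √62064 = 12*√431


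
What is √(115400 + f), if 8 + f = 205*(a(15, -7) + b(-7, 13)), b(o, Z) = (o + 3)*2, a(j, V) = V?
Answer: √112317 ≈ 335.14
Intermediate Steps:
b(o, Z) = 6 + 2*o (b(o, Z) = (3 + o)*2 = 6 + 2*o)
f = -3083 (f = -8 + 205*(-7 + (6 + 2*(-7))) = -8 + 205*(-7 + (6 - 14)) = -8 + 205*(-7 - 8) = -8 + 205*(-15) = -8 - 3075 = -3083)
√(115400 + f) = √(115400 - 3083) = √112317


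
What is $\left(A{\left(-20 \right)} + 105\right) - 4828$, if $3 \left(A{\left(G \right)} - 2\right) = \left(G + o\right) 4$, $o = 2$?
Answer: $-4745$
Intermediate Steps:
$A{\left(G \right)} = \frac{14}{3} + \frac{4 G}{3}$ ($A{\left(G \right)} = 2 + \frac{\left(G + 2\right) 4}{3} = 2 + \frac{\left(2 + G\right) 4}{3} = 2 + \frac{8 + 4 G}{3} = 2 + \left(\frac{8}{3} + \frac{4 G}{3}\right) = \frac{14}{3} + \frac{4 G}{3}$)
$\left(A{\left(-20 \right)} + 105\right) - 4828 = \left(\left(\frac{14}{3} + \frac{4}{3} \left(-20\right)\right) + 105\right) - 4828 = \left(\left(\frac{14}{3} - \frac{80}{3}\right) + 105\right) - 4828 = \left(-22 + 105\right) - 4828 = 83 - 4828 = -4745$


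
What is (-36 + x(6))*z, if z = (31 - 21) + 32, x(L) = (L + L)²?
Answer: 4536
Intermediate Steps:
x(L) = 4*L² (x(L) = (2*L)² = 4*L²)
z = 42 (z = 10 + 32 = 42)
(-36 + x(6))*z = (-36 + 4*6²)*42 = (-36 + 4*36)*42 = (-36 + 144)*42 = 108*42 = 4536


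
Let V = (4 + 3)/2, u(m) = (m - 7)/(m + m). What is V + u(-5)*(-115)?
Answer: -269/2 ≈ -134.50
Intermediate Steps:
u(m) = (-7 + m)/(2*m) (u(m) = (-7 + m)/((2*m)) = (-7 + m)*(1/(2*m)) = (-7 + m)/(2*m))
V = 7/2 (V = 7*(½) = 7/2 ≈ 3.5000)
V + u(-5)*(-115) = 7/2 + ((½)*(-7 - 5)/(-5))*(-115) = 7/2 + ((½)*(-⅕)*(-12))*(-115) = 7/2 + (6/5)*(-115) = 7/2 - 138 = -269/2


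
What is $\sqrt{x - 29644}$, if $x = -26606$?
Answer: $75 i \sqrt{10} \approx 237.17 i$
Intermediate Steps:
$\sqrt{x - 29644} = \sqrt{-26606 - 29644} = \sqrt{-56250} = 75 i \sqrt{10}$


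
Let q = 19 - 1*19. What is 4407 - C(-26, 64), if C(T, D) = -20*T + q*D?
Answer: 3887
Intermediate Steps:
q = 0 (q = 19 - 19 = 0)
C(T, D) = -20*T (C(T, D) = -20*T + 0*D = -20*T + 0 = -20*T)
4407 - C(-26, 64) = 4407 - (-20)*(-26) = 4407 - 1*520 = 4407 - 520 = 3887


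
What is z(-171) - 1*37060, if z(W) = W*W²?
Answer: -5037271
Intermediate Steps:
z(W) = W³
z(-171) - 1*37060 = (-171)³ - 1*37060 = -5000211 - 37060 = -5037271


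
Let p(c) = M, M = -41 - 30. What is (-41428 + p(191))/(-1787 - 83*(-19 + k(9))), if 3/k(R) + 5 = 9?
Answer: 18444/121 ≈ 152.43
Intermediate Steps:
k(R) = 3/4 (k(R) = 3/(-5 + 9) = 3/4)
M = -71
p(c) = -71
(-41428 + p(191))/(-1787 - 83*(-19 + k(9))) = (-41428 - 71)/(-1787 - 83*(-19 + 3/4)) = -41499/(-1787 - 83*(-73/4)) = -41499/(-1787 + 6059/4) = -41499/(-1089/4) = -41499*(-4/1089) = 18444/121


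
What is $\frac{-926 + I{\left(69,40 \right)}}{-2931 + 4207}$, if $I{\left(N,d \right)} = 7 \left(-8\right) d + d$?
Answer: $- \frac{1563}{638} \approx -2.4498$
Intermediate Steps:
$I{\left(N,d \right)} = - 55 d$ ($I{\left(N,d \right)} = - 56 d + d = - 55 d$)
$\frac{-926 + I{\left(69,40 \right)}}{-2931 + 4207} = \frac{-926 - 2200}{-2931 + 4207} = \frac{-926 - 2200}{1276} = \left(-3126\right) \frac{1}{1276} = - \frac{1563}{638}$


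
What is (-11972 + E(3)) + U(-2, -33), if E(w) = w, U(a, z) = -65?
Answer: -12034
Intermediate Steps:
(-11972 + E(3)) + U(-2, -33) = (-11972 + 3) - 65 = -11969 - 65 = -12034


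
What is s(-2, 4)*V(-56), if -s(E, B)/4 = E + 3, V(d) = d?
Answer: 224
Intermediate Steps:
s(E, B) = -12 - 4*E (s(E, B) = -4*(E + 3) = -4*(3 + E) = -12 - 4*E)
s(-2, 4)*V(-56) = (-12 - 4*(-2))*(-56) = (-12 + 8)*(-56) = -4*(-56) = 224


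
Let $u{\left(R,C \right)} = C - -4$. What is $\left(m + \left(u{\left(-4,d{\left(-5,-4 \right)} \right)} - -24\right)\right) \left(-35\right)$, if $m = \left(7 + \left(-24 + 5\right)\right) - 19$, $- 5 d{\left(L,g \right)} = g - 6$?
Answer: $35$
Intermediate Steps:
$d{\left(L,g \right)} = \frac{6}{5} - \frac{g}{5}$ ($d{\left(L,g \right)} = - \frac{g - 6}{5} = - \frac{-6 + g}{5} = \frac{6}{5} - \frac{g}{5}$)
$u{\left(R,C \right)} = 4 + C$ ($u{\left(R,C \right)} = C + 4 = 4 + C$)
$m = -31$ ($m = \left(7 - 19\right) - 19 = -12 - 19 = -31$)
$\left(m + \left(u{\left(-4,d{\left(-5,-4 \right)} \right)} - -24\right)\right) \left(-35\right) = \left(-31 + \left(\left(4 + \left(\frac{6}{5} - - \frac{4}{5}\right)\right) - -24\right)\right) \left(-35\right) = \left(-31 + \left(\left(4 + \left(\frac{6}{5} + \frac{4}{5}\right)\right) + 24\right)\right) \left(-35\right) = \left(-31 + \left(\left(4 + 2\right) + 24\right)\right) \left(-35\right) = \left(-31 + \left(6 + 24\right)\right) \left(-35\right) = \left(-31 + 30\right) \left(-35\right) = \left(-1\right) \left(-35\right) = 35$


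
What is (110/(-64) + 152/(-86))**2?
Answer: 23011209/1893376 ≈ 12.154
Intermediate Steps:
(110/(-64) + 152/(-86))**2 = (110*(-1/64) + 152*(-1/86))**2 = (-55/32 - 76/43)**2 = (-4797/1376)**2 = 23011209/1893376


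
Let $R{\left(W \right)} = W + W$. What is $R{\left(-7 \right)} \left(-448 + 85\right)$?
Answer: $5082$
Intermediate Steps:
$R{\left(W \right)} = 2 W$
$R{\left(-7 \right)} \left(-448 + 85\right) = 2 \left(-7\right) \left(-448 + 85\right) = \left(-14\right) \left(-363\right) = 5082$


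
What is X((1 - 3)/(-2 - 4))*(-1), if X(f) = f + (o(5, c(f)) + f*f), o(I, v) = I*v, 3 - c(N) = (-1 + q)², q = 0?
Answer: -94/9 ≈ -10.444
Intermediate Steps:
c(N) = 2 (c(N) = 3 - (-1 + 0)² = 3 - 1*(-1)² = 3 - 1*1 = 3 - 1 = 2)
X(f) = 10 + f + f² (X(f) = f + (5*2 + f*f) = f + (10 + f²) = 10 + f + f²)
X((1 - 3)/(-2 - 4))*(-1) = (10 + (1 - 3)/(-2 - 4) + ((1 - 3)/(-2 - 4))²)*(-1) = (10 - 2/(-6) + (-2/(-6))²)*(-1) = (10 - 2*(-⅙) + (-2*(-⅙))²)*(-1) = (10 + ⅓ + (⅓)²)*(-1) = (10 + ⅓ + ⅑)*(-1) = (94/9)*(-1) = -94/9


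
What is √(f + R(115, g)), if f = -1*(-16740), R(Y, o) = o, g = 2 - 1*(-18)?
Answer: 2*√4190 ≈ 129.46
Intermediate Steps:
g = 20 (g = 2 + 18 = 20)
f = 16740
√(f + R(115, g)) = √(16740 + 20) = √16760 = 2*√4190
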